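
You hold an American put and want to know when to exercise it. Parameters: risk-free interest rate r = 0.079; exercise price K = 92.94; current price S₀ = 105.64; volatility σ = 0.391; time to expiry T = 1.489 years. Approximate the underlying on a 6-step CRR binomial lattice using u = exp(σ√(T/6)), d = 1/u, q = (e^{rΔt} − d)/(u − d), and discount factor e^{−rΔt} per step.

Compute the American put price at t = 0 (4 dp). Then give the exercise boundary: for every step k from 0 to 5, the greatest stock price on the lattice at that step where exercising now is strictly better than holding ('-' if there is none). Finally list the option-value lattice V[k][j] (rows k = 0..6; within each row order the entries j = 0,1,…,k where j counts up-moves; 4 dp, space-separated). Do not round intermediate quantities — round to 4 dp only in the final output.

params: Δt=0.24817 u=1.21505 d=0.82301 q=0.50196 e^(-rΔt)=0.98059
t_6 payoffs: 60.1099 44.4717 21.3845 0.0000 0.0000 0.0000 0.0000
t_5: node(5,0) S=39.8901 payoff=53.0499 vs cont=51.2456 → 53.0499 [stop]  node(5,1) S=58.8912 payoff=34.0488 vs cont=32.2444 → 34.0488 [stop]  node(5,2) S=86.9432 payoff=5.9968 vs cont=10.4436 → 10.4436 [wait]  node(5,3) S=128.3574 payoff=0.0000 vs cont=0.0000 → 0.0000 [wait]  node(5,4) S=189.4988 payoff=0.0000 vs cont=0.0000 → 0.0000 [wait]  node(5,5) S=279.7640 payoff=0.0000 vs cont=0.0000 → 0.0000 [wait]  ⇒ S*(5)=58.8912
t_4: node(4,0) S=48.4683 payoff=44.4717 vs cont=42.6674 → 44.4717 [stop]  node(4,1) S=71.5555 payoff=21.3845 vs cont=21.7689 → 21.7689 [wait]  node(4,2) S=105.6400 payoff=0.0000 vs cont=5.1003 → 5.1003 [wait]  node(4,3) S=155.9602 payoff=0.0000 vs cont=0.0000 → 0.0000 [wait]  node(4,4) S=230.2497 payoff=0.0000 vs cont=0.0000 → 0.0000 [wait]  ⇒ S*(4)=48.4683
t_3: node(3,0) S=58.8912 payoff=34.0488 vs cont=32.4337 → 34.0488 [stop]  node(3,1) S=86.9432 payoff=5.9968 vs cont=13.1418 → 13.1418 [wait]  node(3,2) S=128.3574 payoff=0.0000 vs cont=2.4908 → 2.4908 [wait]  node(3,3) S=189.4988 payoff=0.0000 vs cont=0.0000 → 0.0000 [wait]  ⇒ S*(3)=58.8912
t_2: node(2,0) S=71.5555 payoff=21.3845 vs cont=23.0970 → 23.0970 [wait]  node(2,1) S=105.6400 payoff=0.0000 vs cont=7.6441 → 7.6441 [wait]  node(2,2) S=155.9602 payoff=0.0000 vs cont=1.2165 → 1.2165 [wait]  ⇒ S*(2)=-
t_1: node(1,0) S=86.9432 payoff=5.9968 vs cont=15.0424 → 15.0424 [wait]  node(1,1) S=128.3574 payoff=0.0000 vs cont=4.3319 → 4.3319 [wait]  ⇒ S*(1)=-
t_0: node(0,0) S=105.6400 payoff=0.0000 vs cont=9.4785 → 9.4785 [wait]  ⇒ S*(0)=-

price = 9.4785
boundary = - - - 58.8912 48.4683 58.8912
tree:
9.4785
15.0424 4.3319
23.0970 7.6441 1.2165
34.0488 13.1418 2.4908 0.0000
44.4717 21.7689 5.1003 0.0000 0.0000
53.0499 34.0488 10.4436 0.0000 0.0000 0.0000
60.1099 44.4717 21.3845 0.0000 0.0000 0.0000 0.0000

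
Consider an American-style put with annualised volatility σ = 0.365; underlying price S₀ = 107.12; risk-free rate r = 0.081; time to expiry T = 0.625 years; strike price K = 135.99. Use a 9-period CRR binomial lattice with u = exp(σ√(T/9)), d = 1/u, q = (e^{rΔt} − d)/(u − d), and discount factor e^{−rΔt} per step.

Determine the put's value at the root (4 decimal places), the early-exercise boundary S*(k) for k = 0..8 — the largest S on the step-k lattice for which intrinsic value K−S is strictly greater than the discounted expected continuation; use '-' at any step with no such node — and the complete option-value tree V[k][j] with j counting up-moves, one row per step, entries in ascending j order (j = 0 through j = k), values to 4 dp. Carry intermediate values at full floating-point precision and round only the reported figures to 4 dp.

params: Δt=0.06944 u=1.10096 d=0.90830 q=0.50525 e^(-rΔt)=0.99439
t_9 payoffs: 90.9173 81.3565 69.7675 55.7203 38.6934 18.0548 0.0000 0.0000 0.0000 0.0000
t_8: node(8,0) S=49.6234 payoff=86.3666 vs cont=85.6038 → 86.3666 [stop]  node(8,1) S=60.1496 payoff=75.8404 vs cont=75.0776 → 75.8404 [stop]  node(8,2) S=72.9086 payoff=63.0814 vs cont=62.3187 → 63.0814 [stop]  node(8,3) S=88.3740 payoff=47.6160 vs cont=46.8532 → 47.6160 [stop]  node(8,4) S=107.1200 payoff=28.8700 vs cont=28.1072 → 28.8700 [stop]  node(8,5) S=129.8424 payoff=6.1476 vs cont=8.8825 → 8.8825 [wait]  node(8,6) S=157.3848 payoff=0.0000 vs cont=0.0000 → 0.0000 [wait]  node(8,7) S=190.7694 payoff=0.0000 vs cont=0.0000 → 0.0000 [wait]  node(8,8) S=231.2356 payoff=0.0000 vs cont=0.0000 → 0.0000 [wait]  ⇒ S*(8)=107.1200
t_7: node(7,0) S=54.6335 payoff=81.3565 vs cont=80.5937 → 81.3565 [stop]  node(7,1) S=66.2225 payoff=69.7675 vs cont=69.0047 → 69.7675 [stop]  node(7,2) S=80.2697 payoff=55.7203 vs cont=54.9575 → 55.7203 [stop]  node(7,3) S=97.2966 payoff=38.6934 vs cont=37.9306 → 38.6934 [stop]  node(7,4) S=117.9352 payoff=18.0548 vs cont=18.6660 → 18.6660 [wait]  node(7,5) S=142.9518 payoff=0.0000 vs cont=4.3700 → 4.3700 [wait]  node(7,6) S=173.2749 payoff=0.0000 vs cont=0.0000 → 0.0000 [wait]  node(7,7) S=210.0302 payoff=0.0000 vs cont=0.0000 → 0.0000 [wait]  ⇒ S*(7)=97.2966
t_6: node(6,0) S=60.1496 payoff=75.8404 vs cont=75.0776 → 75.8404 [stop]  node(6,1) S=72.9086 payoff=63.0814 vs cont=62.3187 → 63.0814 [stop]  node(6,2) S=88.3740 payoff=47.6160 vs cont=46.8532 → 47.6160 [stop]  node(6,3) S=107.1200 payoff=28.8700 vs cont=28.4143 → 28.8700 [stop]  node(6,4) S=129.8424 payoff=6.1476 vs cont=11.3788 → 11.3788 [wait]  node(6,5) S=157.3848 payoff=0.0000 vs cont=2.1499 → 2.1499 [wait]  node(6,6) S=190.7694 payoff=0.0000 vs cont=0.0000 → 0.0000 [wait]  ⇒ S*(6)=107.1200
t_5: node(5,0) S=66.2225 payoff=69.7675 vs cont=69.0047 → 69.7675 [stop]  node(5,1) S=80.2697 payoff=55.7203 vs cont=54.9575 → 55.7203 [stop]  node(5,2) S=97.2966 payoff=38.6934 vs cont=37.9306 → 38.6934 [stop]  node(5,3) S=117.9352 payoff=18.0548 vs cont=19.9202 → 19.9202 [wait]  node(5,4) S=142.9518 payoff=0.0000 vs cont=6.6782 → 6.6782 [wait]  node(5,5) S=173.2749 payoff=0.0000 vs cont=1.0577 → 1.0577 [wait]  ⇒ S*(5)=97.2966
t_4: node(4,0) S=72.9086 payoff=63.0814 vs cont=62.3187 → 63.0814 [stop]  node(4,1) S=88.3740 payoff=47.6160 vs cont=46.8532 → 47.6160 [stop]  node(4,2) S=107.1200 payoff=28.8700 vs cont=29.0444 → 29.0444 [wait]  node(4,3) S=129.8424 payoff=6.1476 vs cont=13.1555 → 13.1555 [wait]  node(4,4) S=157.3848 payoff=0.0000 vs cont=3.8169 → 3.8169 [wait]  ⇒ S*(4)=88.3740
t_3: node(3,0) S=80.2697 payoff=55.7203 vs cont=54.9575 → 55.7203 [stop]  node(3,1) S=97.2966 payoff=38.6934 vs cont=38.0183 → 38.6934 [stop]  node(3,2) S=117.9352 payoff=18.0548 vs cont=20.8987 → 20.8987 [wait]  node(3,3) S=142.9518 payoff=0.0000 vs cont=8.3899 → 8.3899 [wait]  ⇒ S*(3)=97.2966
t_2: node(2,0) S=88.3740 payoff=47.6160 vs cont=46.8532 → 47.6160 [stop]  node(2,1) S=107.1200 payoff=28.8700 vs cont=29.5360 → 29.5360 [wait]  node(2,2) S=129.8424 payoff=6.1476 vs cont=14.4968 → 14.4968 [wait]  ⇒ S*(2)=88.3740
t_1: node(1,0) S=97.2966 payoff=38.6934 vs cont=38.2653 → 38.6934 [stop]  node(1,1) S=117.9352 payoff=18.0548 vs cont=21.8144 → 21.8144 [wait]  ⇒ S*(1)=97.2966
t_0: node(0,0) S=107.1200 payoff=28.8700 vs cont=29.9961 → 29.9961 [wait]  ⇒ S*(0)=-

price = 29.9961
boundary = - 97.2966 88.3740 97.2966 88.3740 97.2966 107.1200 97.2966 107.1200
tree:
29.9961
38.6934 21.8144
47.6160 29.5360 14.4968
55.7203 38.6934 20.8987 8.3899
63.0814 47.6160 29.0444 13.1555 3.8169
69.7675 55.7203 38.6934 19.9202 6.6782 1.0577
75.8404 63.0814 47.6160 28.8700 11.3788 2.1499 0.0000
81.3565 69.7675 55.7203 38.6934 18.6660 4.3700 0.0000 0.0000
86.3666 75.8404 63.0814 47.6160 28.8700 8.8825 0.0000 0.0000 0.0000
90.9173 81.3565 69.7675 55.7203 38.6934 18.0548 0.0000 0.0000 0.0000 0.0000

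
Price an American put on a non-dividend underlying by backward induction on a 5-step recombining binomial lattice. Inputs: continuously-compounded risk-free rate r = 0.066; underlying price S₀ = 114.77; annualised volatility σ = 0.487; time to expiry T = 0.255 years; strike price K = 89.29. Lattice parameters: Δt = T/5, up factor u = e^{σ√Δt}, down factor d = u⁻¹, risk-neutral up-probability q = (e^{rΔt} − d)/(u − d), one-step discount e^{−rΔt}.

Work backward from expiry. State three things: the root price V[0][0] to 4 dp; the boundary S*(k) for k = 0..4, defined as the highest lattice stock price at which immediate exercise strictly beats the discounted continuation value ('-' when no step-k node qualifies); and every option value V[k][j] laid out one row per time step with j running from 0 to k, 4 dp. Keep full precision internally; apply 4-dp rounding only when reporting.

price = 1.9377
boundary = - - - - 73.9219
tree:
1.9377
3.3581 0.4599
5.7206 0.9010 0.0000
9.5258 1.7651 0.0000 0.0000
15.3681 3.4579 0.0000 0.0000 0.0000
23.0669 6.7742 0.0000 0.0000 0.0000 0.0000

Δt=0.05100, u=1.11626, d=0.89585, q=0.48783, disc=e^(-rΔt)=0.99664
k=5 terminal: V=max(K-S,0) → 23.0669 6.7742 0.0000 0.0000 0.0000 0.0000
k=4: j=0 S=73.9219 intr=15.3681 cont=15.0680 V=15.3681[EX]; j=1 S=92.1088 intr=0.0000 cont=3.4579 V=3.4579[hold]; j=2 S=114.7700 intr=0.0000 cont=0.0000 V=0.0000[hold]; j=3 S=143.0065 intr=0.0000 cont=0.0000 V=0.0000[hold]; j=4 S=178.1900 intr=0.0000 cont=0.0000 V=0.0000[hold]  S*(4)=73.9219
k=3: j=0 S=82.5158 intr=6.7742 cont=9.5258 V=9.5258[hold]; j=1 S=102.8169 intr=0.0000 cont=1.7651 V=1.7651[hold]; j=2 S=128.1127 intr=0.0000 cont=0.0000 V=0.0000[hold]; j=3 S=159.6319 intr=0.0000 cont=0.0000 V=0.0000[hold]  S*(3)=-
k=2: j=0 S=92.1088 intr=0.0000 cont=5.7206 V=5.7206[hold]; j=1 S=114.7700 intr=0.0000 cont=0.9010 V=0.9010[hold]; j=2 S=143.0065 intr=0.0000 cont=0.0000 V=0.0000[hold]  S*(2)=-
k=1: j=0 S=102.8169 intr=0.0000 cont=3.3581 V=3.3581[hold]; j=1 S=128.1127 intr=0.0000 cont=0.4599 V=0.4599[hold]  S*(1)=-
k=0: j=0 S=114.7700 intr=0.0000 cont=1.9377 V=1.9377[hold]  S*(0)=-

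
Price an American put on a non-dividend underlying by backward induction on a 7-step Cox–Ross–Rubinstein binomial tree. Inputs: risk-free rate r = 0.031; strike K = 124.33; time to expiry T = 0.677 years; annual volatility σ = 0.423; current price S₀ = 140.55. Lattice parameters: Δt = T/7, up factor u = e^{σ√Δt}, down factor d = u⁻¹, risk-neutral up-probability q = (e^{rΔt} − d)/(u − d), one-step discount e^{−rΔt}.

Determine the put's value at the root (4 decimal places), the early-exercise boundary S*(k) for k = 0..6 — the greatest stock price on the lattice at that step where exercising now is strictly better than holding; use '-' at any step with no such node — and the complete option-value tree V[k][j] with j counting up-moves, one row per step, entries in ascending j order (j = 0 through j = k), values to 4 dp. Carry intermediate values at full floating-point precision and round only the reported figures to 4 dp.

Δt=0.09671, u=1.14059, d=0.87674, q=0.47854, disc=e^(-rΔt)=0.99701
k=7 terminal: V=max(K-S,0) → 68.3651 51.5223 29.6107 1.1046 0.0000 0.0000 0.0000 0.0000
k=6: j=0 S=63.8332 intr=60.4968 cont=60.1246 V=60.4968[EX]; j=1 S=83.0439 intr=41.2861 cont=40.9139 V=41.2861[EX]; j=2 S=108.0362 intr=16.2938 cont=15.9216 V=16.2938[EX]; j=3 S=140.5500 intr=0.0000 cont=0.5743 V=0.5743[hold]; j=4 S=182.8489 intr=0.0000 cont=0.0000 V=0.0000[hold]; j=5 S=237.8778 intr=0.0000 cont=0.0000 V=0.0000[hold]; j=6 S=309.4678 intr=0.0000 cont=0.0000 V=0.0000[hold]  S*(6)=108.0362
k=5: j=0 S=72.8077 intr=51.5223 cont=51.1501 V=51.5223[EX]; j=1 S=94.7193 intr=29.6107 cont=29.2385 V=29.6107[EX]; j=2 S=123.2254 intr=1.1046 cont=8.7451 V=8.7451[hold]; j=3 S=160.3104 intr=0.0000 cont=0.2986 V=0.2986[hold]; j=4 S=208.5562 intr=0.0000 cont=0.0000 V=0.0000[hold]; j=5 S=271.3218 intr=0.0000 cont=0.0000 V=0.0000[hold]  S*(5)=94.7193
k=4: j=0 S=83.0439 intr=41.2861 cont=40.9139 V=41.2861[EX]; j=1 S=108.0362 intr=16.2938 cont=19.5669 V=19.5669[hold]; j=2 S=140.5500 intr=0.0000 cont=4.6890 V=4.6890[hold]; j=3 S=182.8489 intr=0.0000 cont=0.1552 V=0.1552[hold]; j=4 S=237.8778 intr=0.0000 cont=0.0000 V=0.0000[hold]  S*(4)=83.0439
k=3: j=0 S=94.7193 intr=29.6107 cont=30.8001 V=30.8001[hold]; j=1 S=123.2254 intr=1.1046 cont=12.4100 V=12.4100[hold]; j=2 S=160.3104 intr=0.0000 cont=2.5119 V=2.5119[hold]; j=3 S=208.5562 intr=0.0000 cont=0.0807 V=0.0807[hold]  S*(3)=-
k=2: j=0 S=108.0362 intr=16.2938 cont=21.9338 V=21.9338[hold]; j=1 S=140.5500 intr=0.0000 cont=7.6504 V=7.6504[hold]; j=2 S=182.8489 intr=0.0000 cont=1.3444 V=1.3444[hold]  S*(2)=-
k=1: j=0 S=123.2254 intr=1.1046 cont=15.0534 V=15.0534[hold]; j=1 S=160.3104 intr=0.0000 cont=4.6189 V=4.6189[hold]  S*(1)=-
k=0: j=0 S=140.5500 intr=0.0000 cont=10.0300 V=10.0300[hold]  S*(0)=-

price = 10.0300
boundary = - - - - 83.0439 94.7193 108.0362
tree:
10.0300
15.0534 4.6189
21.9338 7.6504 1.3444
30.8001 12.4100 2.5119 0.0807
41.2861 19.5669 4.6890 0.1552 0.0000
51.5223 29.6107 8.7451 0.2986 0.0000 0.0000
60.4968 41.2861 16.2938 0.5743 0.0000 0.0000 0.0000
68.3651 51.5223 29.6107 1.1046 0.0000 0.0000 0.0000 0.0000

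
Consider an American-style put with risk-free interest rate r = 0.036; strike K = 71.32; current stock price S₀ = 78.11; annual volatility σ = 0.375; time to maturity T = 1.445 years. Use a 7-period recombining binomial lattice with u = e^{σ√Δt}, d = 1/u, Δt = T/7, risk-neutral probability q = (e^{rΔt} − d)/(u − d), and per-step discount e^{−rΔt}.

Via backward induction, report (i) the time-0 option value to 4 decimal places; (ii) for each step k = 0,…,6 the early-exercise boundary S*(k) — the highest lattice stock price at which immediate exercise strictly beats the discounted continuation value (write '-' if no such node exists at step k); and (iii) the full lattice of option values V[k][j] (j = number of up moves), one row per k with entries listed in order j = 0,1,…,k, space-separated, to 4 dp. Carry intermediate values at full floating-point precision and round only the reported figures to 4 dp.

price = 8.9761
boundary = - - - - 39.5119 46.8514 55.5542
tree:
8.9761
12.9792 4.7668
18.2028 7.5063 1.8647
24.6040 11.5316 3.2500 0.3887
31.8081 17.1604 5.5959 0.7520 0.0000
37.9978 24.4686 9.4878 1.4549 0.0000 0.0000
43.2179 31.8081 15.7658 2.8149 0.0000 0.0000 0.0000
47.6202 37.9978 24.4686 5.4463 0.0000 0.0000 0.0000 0.0000

params: Δt=0.20643 u=1.18575 d=0.84335 q=0.47929 e^(-rΔt)=0.99260
t_7 payoffs: 47.6202 37.9978 24.4686 5.4463 0.0000 0.0000 0.0000 0.0000
t_6: node(6,0) S=28.1021 payoff=43.2179 vs cont=42.6899 → 43.2179 [stop]  node(6,1) S=39.5119 payoff=31.8081 vs cont=31.2801 → 31.8081 [stop]  node(6,2) S=55.5542 payoff=15.7658 vs cont=15.2377 → 15.7658 [stop]  node(6,3) S=78.1100 payoff=0.0000 vs cont=2.8149 → 2.8149 [wait]  node(6,4) S=109.8237 payoff=0.0000 vs cont=0.0000 → 0.0000 [wait]  node(6,5) S=154.4135 payoff=0.0000 vs cont=0.0000 → 0.0000 [wait]  node(6,6) S=217.1074 payoff=0.0000 vs cont=0.0000 → 0.0000 [wait]  ⇒ S*(6)=55.5542
t_5: node(5,0) S=33.3222 payoff=37.9978 vs cont=37.4698 → 37.9978 [stop]  node(5,1) S=46.8514 payoff=24.4686 vs cont=23.9406 → 24.4686 [stop]  node(5,2) S=65.8737 payoff=5.4463 vs cont=9.4878 → 9.4878 [wait]  node(5,3) S=92.6193 payoff=0.0000 vs cont=1.4549 → 1.4549 [wait]  node(5,4) S=130.2239 payoff=0.0000 vs cont=0.0000 → 0.0000 [wait]  node(5,5) S=183.0965 payoff=0.0000 vs cont=0.0000 → 0.0000 [wait]  ⇒ S*(5)=46.8514
t_4: node(4,0) S=39.5119 payoff=31.8081 vs cont=31.2801 → 31.8081 [stop]  node(4,1) S=55.5542 payoff=15.7658 vs cont=17.1604 → 17.1604 [wait]  node(4,2) S=78.1100 payoff=0.0000 vs cont=5.5959 → 5.5959 [wait]  node(4,3) S=109.8237 payoff=0.0000 vs cont=0.7520 → 0.7520 [wait]  node(4,4) S=154.4135 payoff=0.0000 vs cont=0.0000 → 0.0000 [wait]  ⇒ S*(4)=39.5119
t_3: node(3,0) S=46.8514 payoff=24.4686 vs cont=24.6040 → 24.6040 [wait]  node(3,1) S=65.8737 payoff=5.4463 vs cont=11.5316 → 11.5316 [wait]  node(3,2) S=92.6193 payoff=0.0000 vs cont=3.2500 → 3.2500 [wait]  node(3,3) S=130.2239 payoff=0.0000 vs cont=0.3887 → 0.3887 [wait]  ⇒ S*(3)=-
t_2: node(2,0) S=55.5542 payoff=15.7658 vs cont=18.2028 → 18.2028 [wait]  node(2,1) S=78.1100 payoff=0.0000 vs cont=7.5063 → 7.5063 [wait]  node(2,2) S=109.8237 payoff=0.0000 vs cont=1.8647 → 1.8647 [wait]  ⇒ S*(2)=-
t_1: node(1,0) S=65.8737 payoff=5.4463 vs cont=12.9792 → 12.9792 [wait]  node(1,1) S=92.6193 payoff=0.0000 vs cont=4.7668 → 4.7668 [wait]  ⇒ S*(1)=-
t_0: node(0,0) S=78.1100 payoff=0.0000 vs cont=8.9761 → 8.9761 [wait]  ⇒ S*(0)=-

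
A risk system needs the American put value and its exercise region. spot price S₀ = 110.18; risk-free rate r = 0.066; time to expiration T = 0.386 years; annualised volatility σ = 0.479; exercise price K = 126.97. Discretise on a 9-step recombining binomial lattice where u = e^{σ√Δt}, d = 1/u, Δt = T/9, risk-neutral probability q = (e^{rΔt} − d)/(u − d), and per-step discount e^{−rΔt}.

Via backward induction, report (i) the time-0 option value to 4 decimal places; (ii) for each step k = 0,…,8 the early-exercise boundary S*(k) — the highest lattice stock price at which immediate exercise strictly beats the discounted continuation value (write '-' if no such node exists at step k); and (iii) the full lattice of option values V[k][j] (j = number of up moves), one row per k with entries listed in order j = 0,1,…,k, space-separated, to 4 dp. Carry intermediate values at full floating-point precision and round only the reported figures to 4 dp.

Δt=0.04289, u=1.10429, d=0.90556, q=0.48948, disc=e^(-rΔt)=0.99717
k=9 terminal: V=max(K-S,0) → 81.8501 71.9486 59.8743 45.1503 27.1951 5.2997 0.0000 0.0000 0.0000 0.0000
k=8: j=0 S=49.8253 intr=77.1447 cont=76.7858 V=77.1447[EX]; j=1 S=60.7593 intr=66.2107 cont=65.8518 V=66.2107[EX]; j=2 S=74.0928 intr=52.8772 cont=52.5183 V=52.8772[EX]; j=3 S=90.3524 intr=36.6176 cont=36.2587 V=36.6176[EX]; j=4 S=110.1800 intr=16.7900 cont=16.4311 V=16.7900[EX]; j=5 S=134.3588 intr=0.0000 cont=2.6980 V=2.6980[hold]; j=6 S=163.8435 intr=0.0000 cont=0.0000 V=0.0000[hold]; j=7 S=199.7987 intr=0.0000 cont=0.0000 V=0.0000[hold]; j=8 S=243.6441 intr=0.0000 cont=0.0000 V=0.0000[hold]  S*(8)=110.1800
k=7: j=0 S=55.0214 intr=71.9486 cont=71.5897 V=71.9486[EX]; j=1 S=67.0957 intr=59.8743 cont=59.5154 V=59.8743[EX]; j=2 S=81.8197 intr=45.1503 cont=44.7914 V=45.1503[EX]; j=3 S=99.7749 intr=27.1951 cont=26.8362 V=27.1951[EX]; j=4 S=121.6703 intr=5.2997 cont=9.8642 V=9.8642[hold]; j=5 S=148.3705 intr=0.0000 cont=1.3735 V=1.3735[hold]; j=6 S=180.9302 intr=0.0000 cont=0.0000 V=0.0000[hold]; j=7 S=220.6349 intr=0.0000 cont=0.0000 V=0.0000[hold]  S*(7)=99.7749
k=6: j=0 S=60.7593 intr=66.2107 cont=65.8518 V=66.2107[EX]; j=1 S=74.0928 intr=52.8772 cont=52.5183 V=52.8772[EX]; j=2 S=90.3524 intr=36.6176 cont=36.2587 V=36.6176[EX]; j=3 S=110.1800 intr=16.7900 cont=18.6590 V=18.6590[hold]; j=4 S=134.3588 intr=0.0000 cont=5.6920 V=5.6920[hold]; j=5 S=163.8435 intr=0.0000 cont=0.6992 V=0.6992[hold]; j=6 S=199.7987 intr=0.0000 cont=0.0000 V=0.0000[hold]  S*(6)=90.3524
k=5: j=0 S=67.0957 intr=59.8743 cont=59.5154 V=59.8743[EX]; j=1 S=81.8197 intr=45.1503 cont=44.7914 V=45.1503[EX]; j=2 S=99.7749 intr=27.1951 cont=27.7485 V=27.7485[hold]; j=3 S=121.6703 intr=5.2997 cont=12.2770 V=12.2770[hold]; j=4 S=148.3705 intr=0.0000 cont=3.2389 V=3.2389[hold]; j=5 S=180.9302 intr=0.0000 cont=0.3559 V=0.3559[hold]  S*(5)=81.8197
k=4: j=0 S=74.0928 intr=52.8772 cont=52.5183 V=52.8772[EX]; j=1 S=90.3524 intr=36.6176 cont=36.5288 V=36.6176[EX]; j=2 S=110.1800 intr=16.7900 cont=20.1184 V=20.1184[hold]; j=3 S=134.3588 intr=0.0000 cont=7.8308 V=7.8308[hold]; j=4 S=163.8435 intr=0.0000 cont=1.8226 V=1.8226[hold]  S*(4)=90.3524
k=3: j=0 S=81.8197 intr=45.1503 cont=44.7914 V=45.1503[EX]; j=1 S=99.7749 intr=27.1951 cont=28.4608 V=28.4608[hold]; j=2 S=121.6703 intr=5.2997 cont=14.0640 V=14.0640[hold]; j=3 S=148.3705 intr=0.0000 cont=4.8760 V=4.8760[hold]  S*(3)=81.8197
k=2: j=0 S=90.3524 intr=36.6176 cont=36.8765 V=36.8765[hold]; j=1 S=110.1800 intr=16.7900 cont=21.3533 V=21.3533[hold]; j=2 S=134.3588 intr=0.0000 cont=9.5396 V=9.5396[hold]  S*(2)=-
k=1: j=0 S=99.7749 intr=27.1951 cont=29.1954 V=29.1954[hold]; j=1 S=121.6703 intr=5.2997 cont=15.5266 V=15.5266[hold]  S*(1)=-
k=0: j=0 S=110.1800 intr=16.7900 cont=22.4411 V=22.4411[hold]  S*(0)=-

price = 22.4411
boundary = - - - 81.8197 90.3524 81.8197 90.3524 99.7749 110.1800
tree:
22.4411
29.1954 15.5266
36.8765 21.3533 9.5396
45.1503 28.4608 14.0640 4.8760
52.8772 36.6176 20.1184 7.8308 1.8226
59.8743 45.1503 27.7485 12.2770 3.2389 0.3559
66.2107 52.8772 36.6176 18.6590 5.6920 0.6992 0.0000
71.9486 59.8743 45.1503 27.1951 9.8642 1.3735 0.0000 0.0000
77.1447 66.2107 52.8772 36.6176 16.7900 2.6980 0.0000 0.0000 0.0000
81.8501 71.9486 59.8743 45.1503 27.1951 5.2997 0.0000 0.0000 0.0000 0.0000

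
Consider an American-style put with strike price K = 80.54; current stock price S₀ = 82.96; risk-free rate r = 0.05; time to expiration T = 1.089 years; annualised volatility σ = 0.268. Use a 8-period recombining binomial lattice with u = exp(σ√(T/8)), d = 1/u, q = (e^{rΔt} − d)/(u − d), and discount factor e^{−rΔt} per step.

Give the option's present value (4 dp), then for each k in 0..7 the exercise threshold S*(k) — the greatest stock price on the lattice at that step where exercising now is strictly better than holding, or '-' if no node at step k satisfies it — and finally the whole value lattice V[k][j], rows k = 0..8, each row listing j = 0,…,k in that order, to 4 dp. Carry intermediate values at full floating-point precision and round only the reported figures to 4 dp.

Δt=0.13612, u=1.10393, d=0.90585, q=0.50978, disc=e^(-rΔt)=0.99322
k=8 terminal: V=max(K-S,0) → 42.9278 34.7033 24.6803 12.4656 0.0000 0.0000 0.0000 0.0000 0.0000
k=7: j=0 S=41.5213 intr=39.0187 cont=38.4724 V=39.0187[EX]; j=1 S=50.6006 intr=29.9394 cont=29.3931 V=29.9394[EX]; j=2 S=61.6653 intr=18.8747 cont=18.3284 V=18.8747[EX]; j=3 S=75.1495 intr=5.3905 cont=6.0695 V=6.0695[hold]; j=4 S=91.5823 intr=0.0000 cont=0.0000 V=0.0000[hold]; j=5 S=111.6083 intr=0.0000 cont=0.0000 V=0.0000[hold]; j=6 S=136.0134 intr=0.0000 cont=0.0000 V=0.0000[hold]; j=7 S=165.7550 intr=0.0000 cont=0.0000 V=0.0000[hold]  S*(7)=61.6653
k=6: j=0 S=45.8367 intr=34.7033 cont=34.1570 V=34.7033[EX]; j=1 S=55.8597 intr=24.6803 cont=24.1340 V=24.6803[EX]; j=2 S=68.0744 intr=12.4656 cont=12.2631 V=12.4656[EX]; j=3 S=82.9600 intr=0.0000 cont=2.9552 V=2.9552[hold]; j=4 S=101.1006 intr=0.0000 cont=0.0000 V=0.0000[hold]; j=5 S=123.2080 intr=0.0000 cont=0.0000 V=0.0000[hold]; j=6 S=150.1496 intr=0.0000 cont=0.0000 V=0.0000[hold]  S*(6)=68.0744
k=5: j=0 S=50.6006 intr=29.9394 cont=29.3931 V=29.9394[EX]; j=1 S=61.6653 intr=18.8747 cont=18.3284 V=18.8747[EX]; j=2 S=75.1495 intr=5.3905 cont=7.5657 V=7.5657[hold]; j=3 S=91.5823 intr=0.0000 cont=1.4389 V=1.4389[hold]; j=4 S=111.6083 intr=0.0000 cont=0.0000 V=0.0000[hold]; j=5 S=136.0134 intr=0.0000 cont=0.0000 V=0.0000[hold]  S*(5)=61.6653
k=4: j=0 S=55.8597 intr=24.6803 cont=24.1340 V=24.6803[EX]; j=1 S=68.0744 intr=12.4656 cont=13.0207 V=13.0207[hold]; j=2 S=82.9600 intr=0.0000 cont=4.4123 V=4.4123[hold]; j=3 S=101.1006 intr=0.0000 cont=0.7006 V=0.7006[hold]; j=4 S=123.2080 intr=0.0000 cont=0.0000 V=0.0000[hold]  S*(4)=55.8597
k=3: j=0 S=61.6653 intr=18.8747 cont=18.6094 V=18.8747[EX]; j=1 S=75.1495 intr=5.3905 cont=8.5738 V=8.5738[hold]; j=2 S=91.5823 intr=0.0000 cont=2.5030 V=2.5030[hold]; j=3 S=111.6083 intr=0.0000 cont=0.3411 V=0.3411[hold]  S*(3)=61.6653
k=2: j=0 S=68.0744 intr=12.4656 cont=13.5311 V=13.5311[hold]; j=1 S=82.9600 intr=0.0000 cont=5.4419 V=5.4419[hold]; j=2 S=101.1006 intr=0.0000 cont=1.3914 V=1.3914[hold]  S*(2)=-
k=1: j=0 S=75.1495 intr=5.3905 cont=9.3436 V=9.3436[hold]; j=1 S=91.5823 intr=0.0000 cont=3.3541 V=3.3541[hold]  S*(1)=-
k=0: j=0 S=82.9600 intr=0.0000 cont=6.2476 V=6.2476[hold]  S*(0)=-

price = 6.2476
boundary = - - - 61.6653 55.8597 61.6653 68.0744 61.6653
tree:
6.2476
9.3436 3.3541
13.5311 5.4419 1.3914
18.8747 8.5738 2.5030 0.3411
24.6803 13.0207 4.4123 0.7006 0.0000
29.9394 18.8747 7.5657 1.4389 0.0000 0.0000
34.7033 24.6803 12.4656 2.9552 0.0000 0.0000 0.0000
39.0187 29.9394 18.8747 6.0695 0.0000 0.0000 0.0000 0.0000
42.9278 34.7033 24.6803 12.4656 0.0000 0.0000 0.0000 0.0000 0.0000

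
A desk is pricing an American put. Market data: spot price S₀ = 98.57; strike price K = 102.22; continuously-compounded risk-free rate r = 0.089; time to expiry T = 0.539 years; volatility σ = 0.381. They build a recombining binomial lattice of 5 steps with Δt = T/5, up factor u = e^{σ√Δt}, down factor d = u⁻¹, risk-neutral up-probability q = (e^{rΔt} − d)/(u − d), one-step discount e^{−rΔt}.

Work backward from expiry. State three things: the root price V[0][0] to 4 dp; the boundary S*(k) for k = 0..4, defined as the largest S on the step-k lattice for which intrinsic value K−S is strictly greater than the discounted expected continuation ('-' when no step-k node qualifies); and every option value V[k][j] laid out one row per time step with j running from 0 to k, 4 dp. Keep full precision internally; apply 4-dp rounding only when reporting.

price = 11.2790
boundary = - - 76.7521 67.7271 76.7521
tree:
11.2790
17.3113 5.6323
25.4679 9.7153 1.7722
34.4929 16.1677 3.6308 0.0000
42.4566 25.4679 7.4388 0.0000 0.0000
49.4839 34.4929 15.2404 0.0000 0.0000 0.0000

params: Δt=0.10780 u=1.13325 d=0.88241 q=0.50720 e^(-rΔt)=0.99045
t_5 payoffs: 49.4839 34.4929 15.2404 0.0000 0.0000 0.0000
t_4: node(4,0) S=59.7634 payoff=42.4566 vs cont=41.4806 → 42.4566 [stop]  node(4,1) S=76.7521 payoff=25.4679 vs cont=24.4919 → 25.4679 [stop]  node(4,2) S=98.5700 payoff=3.6500 vs cont=7.4388 → 7.4388 [wait]  node(4,3) S=126.5900 payoff=0.0000 vs cont=0.0000 → 0.0000 [wait]  node(4,4) S=162.5752 payoff=0.0000 vs cont=0.0000 → 0.0000 [wait]  ⇒ S*(4)=76.7521
t_3: node(3,0) S=67.7271 payoff=34.4929 vs cont=33.5168 → 34.4929 [stop]  node(3,1) S=86.9796 payoff=15.2404 vs cont=16.1677 → 16.1677 [wait]  node(3,2) S=111.7049 payoff=0.0000 vs cont=3.6308 → 3.6308 [wait]  node(3,3) S=143.4587 payoff=0.0000 vs cont=0.0000 → 0.0000 [wait]  ⇒ S*(3)=67.7271
t_2: node(2,0) S=76.7521 payoff=25.4679 vs cont=24.9577 → 25.4679 [stop]  node(2,1) S=98.5700 payoff=3.6500 vs cont=9.7153 → 9.7153 [wait]  node(2,2) S=126.5900 payoff=0.0000 vs cont=1.7722 → 1.7722 [wait]  ⇒ S*(2)=76.7521
t_1: node(1,0) S=86.9796 payoff=15.2404 vs cont=17.3113 → 17.3113 [wait]  node(1,1) S=111.7049 payoff=0.0000 vs cont=5.6323 → 5.6323 [wait]  ⇒ S*(1)=-
t_0: node(0,0) S=98.5700 payoff=3.6500 vs cont=11.2790 → 11.2790 [wait]  ⇒ S*(0)=-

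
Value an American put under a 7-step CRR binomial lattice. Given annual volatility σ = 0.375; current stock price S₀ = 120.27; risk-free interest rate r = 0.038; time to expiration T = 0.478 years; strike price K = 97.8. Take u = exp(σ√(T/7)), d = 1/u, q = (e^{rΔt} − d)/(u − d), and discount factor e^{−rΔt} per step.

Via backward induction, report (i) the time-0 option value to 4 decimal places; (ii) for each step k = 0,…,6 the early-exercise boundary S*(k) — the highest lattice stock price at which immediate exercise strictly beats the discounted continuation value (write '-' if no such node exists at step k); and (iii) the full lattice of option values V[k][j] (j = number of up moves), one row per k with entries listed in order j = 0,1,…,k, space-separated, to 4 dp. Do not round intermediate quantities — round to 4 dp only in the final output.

Δt=0.06829, u=1.10296, d=0.90666, q=0.48876, disc=e^(-rΔt)=0.99741
k=7 terminal: V=max(K-S,0) → 37.2308 24.1169 8.1638 0.0000 0.0000 0.0000 0.0000 0.0000
k=6: j=0 S=66.8051 intr=30.9949 cont=30.7414 V=30.9949[EX]; j=1 S=81.2691 intr=16.5309 cont=16.2774 V=16.5309[EX]; j=2 S=98.8647 intr=0.0000 cont=4.1629 V=4.1629[hold]; j=3 S=120.2700 intr=0.0000 cont=0.0000 V=0.0000[hold]; j=4 S=146.3097 intr=0.0000 cont=0.0000 V=0.0000[hold]; j=5 S=177.9873 intr=0.0000 cont=0.0000 V=0.0000[hold]; j=6 S=216.5234 intr=0.0000 cont=0.0000 V=0.0000[hold]  S*(6)=81.2691
k=5: j=0 S=73.6831 intr=24.1169 cont=23.8635 V=24.1169[EX]; j=1 S=89.6362 intr=8.1638 cont=10.4587 V=10.4587[hold]; j=2 S=109.0434 intr=0.0000 cont=2.1227 V=2.1227[hold]; j=3 S=132.6524 intr=0.0000 cont=0.0000 V=0.0000[hold]; j=4 S=161.3731 intr=0.0000 cont=0.0000 V=0.0000[hold]; j=5 S=196.3121 intr=0.0000 cont=0.0000 V=0.0000[hold]  S*(5)=73.6831
k=4: j=0 S=81.2691 intr=16.5309 cont=17.3962 V=17.3962[hold]; j=1 S=98.8647 intr=0.0000 cont=6.3679 V=6.3679[hold]; j=2 S=120.2700 intr=0.0000 cont=1.0824 V=1.0824[hold]; j=3 S=146.3097 intr=0.0000 cont=0.0000 V=0.0000[hold]; j=4 S=177.9873 intr=0.0000 cont=0.0000 V=0.0000[hold]  S*(4)=-
k=3: j=0 S=89.6362 intr=8.1638 cont=11.9749 V=11.9749[hold]; j=1 S=109.0434 intr=0.0000 cont=3.7748 V=3.7748[hold]; j=2 S=132.6524 intr=0.0000 cont=0.5519 V=0.5519[hold]; j=3 S=161.3731 intr=0.0000 cont=0.0000 V=0.0000[hold]  S*(3)=-
k=2: j=0 S=98.8647 intr=0.0000 cont=7.9464 V=7.9464[hold]; j=1 S=120.2700 intr=0.0000 cont=2.1939 V=2.1939[hold]; j=2 S=146.3097 intr=0.0000 cont=0.2814 V=0.2814[hold]  S*(2)=-
k=1: j=0 S=109.0434 intr=0.0000 cont=5.1215 V=5.1215[hold]; j=1 S=132.6524 intr=0.0000 cont=1.2559 V=1.2559[hold]  S*(1)=-
k=0: j=0 S=120.2700 intr=0.0000 cont=3.2238 V=3.2238[hold]  S*(0)=-

price = 3.2238
boundary = - - - - - 73.6831 81.2691
tree:
3.2238
5.1215 1.2559
7.9464 2.1939 0.2814
11.9749 3.7748 0.5519 0.0000
17.3962 6.3679 1.0824 0.0000 0.0000
24.1169 10.4587 2.1227 0.0000 0.0000 0.0000
30.9949 16.5309 4.1629 0.0000 0.0000 0.0000 0.0000
37.2308 24.1169 8.1638 0.0000 0.0000 0.0000 0.0000 0.0000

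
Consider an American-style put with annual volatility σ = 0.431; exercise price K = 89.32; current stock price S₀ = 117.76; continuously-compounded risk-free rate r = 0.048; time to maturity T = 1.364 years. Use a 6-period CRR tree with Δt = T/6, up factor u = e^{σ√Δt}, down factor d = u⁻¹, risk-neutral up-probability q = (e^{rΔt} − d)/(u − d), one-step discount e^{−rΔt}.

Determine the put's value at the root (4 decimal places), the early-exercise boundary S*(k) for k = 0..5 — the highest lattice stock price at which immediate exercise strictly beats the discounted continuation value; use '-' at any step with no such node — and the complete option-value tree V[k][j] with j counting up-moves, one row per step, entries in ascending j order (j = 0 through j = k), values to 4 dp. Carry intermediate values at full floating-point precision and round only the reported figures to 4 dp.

Δt=0.22733  u=1.22814  d=0.81424  q=0.47531  discount=0.98915
step 6 (expiry): payoffs max(K−S,0) = 55.0024 37.5581 11.2464 0.0000 0.0000 0.0000 0.0000
step 5: (k=5,j=0): S=42.1467, (K−S)⁺=47.1733, hold=46.2040 ⇒ V=47.1733 exercise | (k=5,j=1): S=63.5707, (K−S)⁺=25.7493, hold=24.7799 ⇒ V=25.7493 exercise | (k=5,j=2): S=95.8850, (K−S)⁺=0.0000, hold=5.8368 ⇒ V=5.8368 continue | (k=5,j=3): S=144.6254, (K−S)⁺=0.0000, hold=0.0000 ⇒ V=0.0000 continue | (k=5,j=4): S=218.1416, (K−S)⁺=0.0000, hold=0.0000 ⇒ V=0.0000 continue | (k=5,j=5): S=329.0276, (K−S)⁺=0.0000, hold=0.0000 ⇒ V=0.0000 continue  boundary S*=63.5707
step 4: (k=4,j=0): S=51.7619, (K−S)⁺=37.5581, hold=36.5887 ⇒ V=37.5581 exercise | (k=4,j=1): S=78.0736, (K−S)⁺=11.2464, hold=16.1079 ⇒ V=16.1079 continue | (k=4,j=2): S=117.7600, (K−S)⁺=0.0000, hold=3.0293 ⇒ V=3.0293 continue | (k=4,j=3): S=177.6199, (K−S)⁺=0.0000, hold=0.0000 ⇒ V=0.0000 continue | (k=4,j=4): S=267.9078, (K−S)⁺=0.0000, hold=0.0000 ⇒ V=0.0000 continue  boundary S*=51.7619
step 3: (k=3,j=0): S=63.5707, (K−S)⁺=25.7493, hold=27.0656 ⇒ V=27.0656 continue | (k=3,j=1): S=95.8850, (K−S)⁺=0.0000, hold=9.7841 ⇒ V=9.7841 continue | (k=3,j=2): S=144.6254, (K−S)⁺=0.0000, hold=1.5722 ⇒ V=1.5722 continue | (k=3,j=3): S=218.1416, (K−S)⁺=0.0000, hold=0.0000 ⇒ V=0.0000 continue  boundary S*=-
step 2: (k=2,j=0): S=78.0736, (K−S)⁺=11.2464, hold=18.6468 ⇒ V=18.6468 continue | (k=2,j=1): S=117.7600, (K−S)⁺=0.0000, hold=5.8170 ⇒ V=5.8170 continue | (k=2,j=2): S=177.6199, (K−S)⁺=0.0000, hold=0.8159 ⇒ V=0.8159 continue  boundary S*=-
step 1: (k=1,j=0): S=95.8850, (K−S)⁺=0.0000, hold=12.4125 ⇒ V=12.4125 continue | (k=1,j=1): S=144.6254, (K−S)⁺=0.0000, hold=3.4026 ⇒ V=3.4026 continue  boundary S*=-
step 0: (k=0,j=0): S=117.7600, (K−S)⁺=0.0000, hold=8.0417 ⇒ V=8.0417 continue  boundary S*=-

price = 8.0417
boundary = - - - - 51.7619 63.5707
tree:
8.0417
12.4125 3.4026
18.6468 5.8170 0.8159
27.0656 9.7841 1.5722 0.0000
37.5581 16.1079 3.0293 0.0000 0.0000
47.1733 25.7493 5.8368 0.0000 0.0000 0.0000
55.0024 37.5581 11.2464 0.0000 0.0000 0.0000 0.0000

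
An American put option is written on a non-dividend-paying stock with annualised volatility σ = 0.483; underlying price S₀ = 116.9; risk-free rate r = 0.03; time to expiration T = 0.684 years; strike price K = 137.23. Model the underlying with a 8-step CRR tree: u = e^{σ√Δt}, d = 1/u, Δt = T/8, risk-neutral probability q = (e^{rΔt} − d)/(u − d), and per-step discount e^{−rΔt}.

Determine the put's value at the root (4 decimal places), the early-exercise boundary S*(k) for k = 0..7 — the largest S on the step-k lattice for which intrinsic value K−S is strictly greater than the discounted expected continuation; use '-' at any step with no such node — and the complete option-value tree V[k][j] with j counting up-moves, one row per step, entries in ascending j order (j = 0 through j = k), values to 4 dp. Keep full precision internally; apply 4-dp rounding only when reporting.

price = 30.8477
boundary = - - - 76.5256 66.4463 76.5256 88.1339 101.5029
tree:
30.8477
39.9024 20.9593
50.0374 28.8634 12.2951
60.7044 38.4626 18.3595 5.6269
70.7837 49.3520 26.5780 9.3321 1.5426
79.5354 60.7044 37.0124 15.1344 2.9391 0.0000
87.1344 70.7837 49.0961 23.7936 5.6000 0.0000 0.0000
93.7326 79.5354 60.7044 35.7271 10.6700 0.0000 0.0000 0.0000
99.4617 87.1344 70.7837 49.0961 20.3300 0.0000 0.0000 0.0000 0.0000

Δt=0.08550, u=1.15169, d=0.86829, q=0.47381, disc=e^(-rΔt)=0.99744
k=8 terminal: V=max(K-S,0) → 99.4617 87.1344 70.7837 49.0961 20.3300 0.0000 0.0000 0.0000 0.0000
k=7: j=0 S=43.4974 intr=93.7326 cont=93.3810 V=93.7326[EX]; j=1 S=57.6946 intr=79.5354 cont=79.1839 V=79.5354[EX]; j=2 S=76.5256 intr=60.7044 cont=60.3528 V=60.7044[EX]; j=3 S=101.5029 intr=35.7271 cont=35.3755 V=35.7271[EX]; j=4 S=134.6326 intr=2.5974 cont=10.6700 V=10.6700[hold]; j=5 S=178.5756 intr=0.0000 cont=0.0000 V=0.0000[hold]; j=6 S=236.8612 intr=0.0000 cont=0.0000 V=0.0000[hold]; j=7 S=314.1706 intr=0.0000 cont=0.0000 V=0.0000[hold]  S*(7)=101.5029
k=6: j=0 S=50.0956 intr=87.1344 cont=86.7829 V=87.1344[EX]; j=1 S=66.4463 intr=70.7837 cont=70.4321 V=70.7837[EX]; j=2 S=88.1339 intr=49.0961 cont=48.7446 V=49.0961[EX]; j=3 S=116.9000 intr=20.3300 cont=23.7936 V=23.7936[hold]; j=4 S=155.0552 intr=0.0000 cont=5.6000 V=5.6000[hold]; j=5 S=205.6639 intr=0.0000 cont=0.0000 V=0.0000[hold]; j=6 S=272.7908 intr=0.0000 cont=0.0000 V=0.0000[hold]  S*(6)=88.1339
k=5: j=0 S=57.6946 intr=79.5354 cont=79.1839 V=79.5354[EX]; j=1 S=76.5256 intr=60.7044 cont=60.3528 V=60.7044[EX]; j=2 S=101.5029 intr=35.7271 cont=37.0124 V=37.0124[hold]; j=3 S=134.6326 intr=2.5974 cont=15.1344 V=15.1344[hold]; j=4 S=178.5756 intr=0.0000 cont=2.9391 V=2.9391[hold]; j=5 S=236.8612 intr=0.0000 cont=0.0000 V=0.0000[hold]  S*(5)=76.5256
k=4: j=0 S=66.4463 intr=70.7837 cont=70.4321 V=70.7837[EX]; j=1 S=88.1339 intr=49.0961 cont=49.3520 V=49.3520[hold]; j=2 S=116.9000 intr=20.3300 cont=26.5780 V=26.5780[hold]; j=3 S=155.0552 intr=0.0000 cont=9.3321 V=9.3321[hold]; j=4 S=205.6639 intr=0.0000 cont=1.5426 V=1.5426[hold]  S*(4)=66.4463
k=3: j=0 S=76.5256 intr=60.7044 cont=60.4738 V=60.7044[EX]; j=1 S=101.5029 intr=35.7271 cont=38.4626 V=38.4626[hold]; j=2 S=134.6326 intr=2.5974 cont=18.3595 V=18.3595[hold]; j=3 S=178.5756 intr=0.0000 cont=5.6269 V=5.6269[hold]  S*(3)=76.5256
k=2: j=0 S=88.1339 intr=49.0961 cont=50.0374 V=50.0374[hold]; j=1 S=116.9000 intr=20.3300 cont=28.8634 V=28.8634[hold]; j=2 S=155.0552 intr=0.0000 cont=12.2951 V=12.2951[hold]  S*(2)=-
k=1: j=0 S=101.5029 intr=35.7271 cont=39.9024 V=39.9024[hold]; j=1 S=134.6326 intr=2.5974 cont=20.9593 V=20.9593[hold]  S*(1)=-
k=0: j=0 S=116.9000 intr=20.3300 cont=30.8477 V=30.8477[hold]  S*(0)=-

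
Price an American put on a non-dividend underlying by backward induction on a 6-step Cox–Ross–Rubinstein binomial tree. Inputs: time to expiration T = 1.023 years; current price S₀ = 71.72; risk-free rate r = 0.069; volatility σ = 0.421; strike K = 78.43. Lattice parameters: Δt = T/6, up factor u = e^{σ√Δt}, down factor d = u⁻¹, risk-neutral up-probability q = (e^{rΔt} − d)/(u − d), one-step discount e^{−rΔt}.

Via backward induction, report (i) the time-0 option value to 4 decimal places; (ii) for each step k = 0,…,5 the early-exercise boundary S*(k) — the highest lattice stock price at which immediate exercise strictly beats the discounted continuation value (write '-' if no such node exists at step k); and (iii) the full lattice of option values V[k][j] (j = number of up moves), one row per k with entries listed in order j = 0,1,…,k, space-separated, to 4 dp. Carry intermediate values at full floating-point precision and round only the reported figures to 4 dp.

params: Δt=0.17050 u=1.18986 d=0.84043 q=0.49052 e^(-rΔt)=0.98830
t_6 payoffs: 53.1568 42.6490 27.7722 6.7100 0.0000 0.0000 0.0000
t_5: node(5,0) S=30.0716 payoff=48.3584 vs cont=47.4411 → 48.3584 [stop]  node(5,1) S=42.5745 payoff=35.8555 vs cont=34.9382 → 35.8555 [stop]  node(5,2) S=60.2759 payoff=18.1541 vs cont=17.2368 → 18.1541 [stop]  node(5,3) S=85.3369 payoff=0.0000 vs cont=3.3787 → 3.3787 [wait]  node(5,4) S=120.8177 payoff=0.0000 vs cont=0.0000 → 0.0000 [wait]  node(5,5) S=171.0505 payoff=0.0000 vs cont=0.0000 → 0.0000 [wait]  ⇒ S*(5)=60.2759
t_4: node(4,0) S=35.7810 payoff=42.6490 vs cont=41.7317 → 42.6490 [stop]  node(4,1) S=50.6578 payoff=27.7722 vs cont=26.8549 → 27.7722 [stop]  node(4,2) S=71.7200 payoff=6.7100 vs cont=10.7790 → 10.7790 [wait]  node(4,3) S=101.5392 payoff=0.0000 vs cont=1.7012 → 1.7012 [wait]  node(4,4) S=143.7565 payoff=0.0000 vs cont=0.0000 → 0.0000 [wait]  ⇒ S*(4)=50.6578
t_3: node(3,0) S=42.5745 payoff=35.8555 vs cont=34.9382 → 35.8555 [stop]  node(3,1) S=60.2759 payoff=18.1541 vs cont=19.2094 → 19.2094 [wait]  node(3,2) S=85.3369 payoff=0.0000 vs cont=6.2522 → 6.2522 [wait]  node(3,3) S=120.8177 payoff=0.0000 vs cont=0.8566 → 0.8566 [wait]  ⇒ S*(3)=42.5745
t_2: node(2,0) S=50.6578 payoff=27.7722 vs cont=27.3664 → 27.7722 [stop]  node(2,1) S=71.7200 payoff=6.7100 vs cont=12.7034 → 12.7034 [wait]  node(2,2) S=101.5392 payoff=0.0000 vs cont=3.5634 → 3.5634 [wait]  ⇒ S*(2)=50.6578
t_1: node(1,0) S=60.2759 payoff=18.1541 vs cont=20.1423 → 20.1423 [wait]  node(1,1) S=85.3369 payoff=0.0000 vs cont=8.1239 → 8.1239 [wait]  ⇒ S*(1)=-
t_0: node(0,0) S=71.7200 payoff=6.7100 vs cont=14.0805 → 14.0805 [wait]  ⇒ S*(0)=-

price = 14.0805
boundary = - - 50.6578 42.5745 50.6578 60.2759
tree:
14.0805
20.1423 8.1239
27.7722 12.7034 3.5634
35.8555 19.2094 6.2522 0.8566
42.6490 27.7722 10.7790 1.7012 0.0000
48.3584 35.8555 18.1541 3.3787 0.0000 0.0000
53.1568 42.6490 27.7722 6.7100 0.0000 0.0000 0.0000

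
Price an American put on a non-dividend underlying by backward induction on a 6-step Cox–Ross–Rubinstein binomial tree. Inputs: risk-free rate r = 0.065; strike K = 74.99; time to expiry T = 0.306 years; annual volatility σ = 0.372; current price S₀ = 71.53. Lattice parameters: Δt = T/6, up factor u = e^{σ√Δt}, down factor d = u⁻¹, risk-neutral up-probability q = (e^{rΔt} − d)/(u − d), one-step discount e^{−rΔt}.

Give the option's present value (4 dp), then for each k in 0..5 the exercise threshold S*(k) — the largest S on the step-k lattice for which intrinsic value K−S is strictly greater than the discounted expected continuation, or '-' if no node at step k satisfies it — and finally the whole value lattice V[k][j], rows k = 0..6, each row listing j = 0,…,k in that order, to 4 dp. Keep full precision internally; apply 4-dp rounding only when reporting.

Δt=0.05100, u=1.08764, d=0.91942, q=0.49875, disc=e^(-rΔt)=0.99669
k=6 terminal: V=max(K-S,0) → 31.7805 23.8749 14.5230 3.4600 0.0000 0.0000 0.0000
k=5: j=0 S=46.9963 intr=27.9937 cont=27.7455 V=27.9937[EX]; j=1 S=55.5947 intr=19.3953 cont=19.1471 V=19.3953[EX]; j=2 S=65.7663 intr=9.2237 cont=8.9755 V=9.2237[EX]; j=3 S=77.7988 intr=0.0000 cont=1.7286 V=1.7286[hold]; j=4 S=92.0328 intr=0.0000 cont=0.0000 V=0.0000[hold]; j=5 S=108.8710 intr=0.0000 cont=0.0000 V=0.0000[hold]  S*(5)=65.7663
k=4: j=0 S=51.1151 intr=23.8749 cont=23.6268 V=23.8749[EX]; j=1 S=60.4670 intr=14.5230 cont=14.2748 V=14.5230[EX]; j=2 S=71.5300 intr=3.4600 cont=5.4674 V=5.4674[hold]; j=3 S=84.6171 intr=0.0000 cont=0.8636 V=0.8636[hold]; j=4 S=100.0985 intr=0.0000 cont=0.0000 V=0.0000[hold]  S*(4)=60.4670
k=3: j=0 S=55.5947 intr=19.3953 cont=19.1471 V=19.3953[EX]; j=1 S=65.7663 intr=9.2237 cont=9.9734 V=9.9734[hold]; j=2 S=77.7988 intr=0.0000 cont=3.1607 V=3.1607[hold]; j=3 S=92.0328 intr=0.0000 cont=0.4314 V=0.4314[hold]  S*(3)=55.5947
k=2: j=0 S=60.4670 intr=14.5230 cont=14.6475 V=14.6475[hold]; j=1 S=71.5300 intr=3.4600 cont=6.5538 V=6.5538[hold]; j=2 S=84.6171 intr=0.0000 cont=1.7935 V=1.7935[hold]  S*(2)=-
k=1: j=0 S=65.7663 intr=9.2237 cont=10.5756 V=10.5756[hold]; j=1 S=77.7988 intr=0.0000 cont=4.1658 V=4.1658[hold]  S*(1)=-
k=0: j=0 S=71.5300 intr=3.4600 cont=7.3543 V=7.3543[hold]  S*(0)=-

price = 7.3543
boundary = - - - 55.5947 60.4670 65.7663
tree:
7.3543
10.5756 4.1658
14.6475 6.5538 1.7935
19.3953 9.9734 3.1607 0.4314
23.8749 14.5230 5.4674 0.8636 0.0000
27.9937 19.3953 9.2237 1.7286 0.0000 0.0000
31.7805 23.8749 14.5230 3.4600 0.0000 0.0000 0.0000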